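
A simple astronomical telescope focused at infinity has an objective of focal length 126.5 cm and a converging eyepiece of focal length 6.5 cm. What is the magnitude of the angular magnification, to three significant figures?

|M| = f_obj/|f_eye| = 126.5/6.5 = 19.462.

19.5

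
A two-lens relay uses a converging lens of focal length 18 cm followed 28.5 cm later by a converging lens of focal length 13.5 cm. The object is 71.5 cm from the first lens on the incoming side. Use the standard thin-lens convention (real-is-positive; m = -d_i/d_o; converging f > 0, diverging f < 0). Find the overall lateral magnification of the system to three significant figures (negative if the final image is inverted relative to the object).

-0.502

Applying the thin-lens equation to the first lens, 1/18 = 1/71.5 + 1/d_i1, which gives d_i1 = 24.056 cm.
Its lateral magnification is m_1 = -d_i1/d_o1 = -(24.056)/71.5 = -0.3364.
The intermediate image is 24.056 cm to the right of lens 1, so d_o2 = L - d_i1 = 28.5 - 24.056 = 4.444 cm.
Applying the thin-lens equation again with f_2 = 13.5 cm and d_o2 = 4.444 cm gives d_i2 = -6.625 cm.
m_2 = -(-6.625)/(4.444) = 1.4907.
Total m = m_1 x m_2 = (-0.3364)(1.4907) = -0.5015.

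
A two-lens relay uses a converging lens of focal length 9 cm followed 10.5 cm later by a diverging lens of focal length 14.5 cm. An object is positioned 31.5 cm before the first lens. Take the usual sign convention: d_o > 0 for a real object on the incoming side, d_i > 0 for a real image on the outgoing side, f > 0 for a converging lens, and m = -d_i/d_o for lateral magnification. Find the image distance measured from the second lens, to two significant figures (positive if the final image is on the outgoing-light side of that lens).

First lens: d_i1 = 1/(1/9 - 1/31.5) = 12.600 cm.
This image would form 12.600 cm past lens 1, i.e. 2.100 cm beyond lens 2, so it is a virtual object for lens 2: d_o2 = 10.5 - 12.600 = -2.100 cm.
Second lens: d_i2 = 1/(1/(-14.5) - 1/(-2.100)) = 2.456 cm.

2.5 cm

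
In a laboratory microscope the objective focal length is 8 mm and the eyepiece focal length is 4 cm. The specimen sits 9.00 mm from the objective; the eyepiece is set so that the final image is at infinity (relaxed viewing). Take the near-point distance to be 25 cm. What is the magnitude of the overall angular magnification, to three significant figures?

Convert to cm: f_obj = 8 mm = 0.8 cm; d_o = 9.00 mm = 0.90 cm.
Objective: 1/d_i = 1/f_obj - 1/d_o = 1/0.8 - 1/0.90 = 0.13889 cm^-1, so d_i = 7.200 cm.
m_obj = -d_i/d_o = -7.200/0.90 = -8.000.
Eyepiece angular magnification (image at infinity): M_eye = D/f_e = 25/4 = 6.250.
Overall M = m_obj x M_eye = (-8.000)(6.250) = -50.00.
|M| = 50.00.

50.0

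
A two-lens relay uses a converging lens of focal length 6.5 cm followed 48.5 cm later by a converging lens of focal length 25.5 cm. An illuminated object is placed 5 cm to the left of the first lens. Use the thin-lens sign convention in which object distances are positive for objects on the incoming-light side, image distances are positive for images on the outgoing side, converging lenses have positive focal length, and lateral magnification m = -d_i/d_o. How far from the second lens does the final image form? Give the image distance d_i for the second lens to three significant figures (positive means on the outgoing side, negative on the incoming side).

Lens 1: 1/d_i1 = 1/f_1 - 1/d_o1 = 1/6.5 - 1/5 = -0.04615 cm^-1, so d_i1 = -21.667 cm.
With d_i1 < 0 the first image is virtual and lies on the object side; the object distance for lens 2 is d_o2 = 48.5 - (-21.667) = 70.167 cm.
Lens 2: 1/d_i2 = 1/f_2 - 1/d_o2 = 1/25.5 - 1/(70.167) = 0.02496 cm^-1, so d_i2 = 40.058 cm.

40.1 cm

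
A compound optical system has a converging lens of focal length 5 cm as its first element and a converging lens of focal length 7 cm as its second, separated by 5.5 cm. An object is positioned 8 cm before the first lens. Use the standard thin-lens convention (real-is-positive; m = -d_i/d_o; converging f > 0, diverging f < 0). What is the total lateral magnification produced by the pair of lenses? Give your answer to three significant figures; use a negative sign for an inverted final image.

Lens 1: 1/d_i1 = 1/f_1 - 1/d_o1 = 1/5 - 1/8 = 0.07500 cm^-1, so d_i1 = 13.333 cm.
m_1 = -(13.333)/8 = -1.6667.
Since 13.333 cm > 5.5 cm, the first image lies past the second lens and serves as a virtual object: d_o2 = L - d_i1 = -7.833 cm.
Lens 2: 1/d_i2 = 1/f_2 - 1/d_o2 = 1/7 - 1/(-7.833) = 0.27052 cm^-1, so d_i2 = 3.697 cm.
m_2 = -(3.697)/(-7.833) = 0.4719.
Total m = m_1 x m_2 = (-1.6667)(0.4719) = -0.7865.

-0.787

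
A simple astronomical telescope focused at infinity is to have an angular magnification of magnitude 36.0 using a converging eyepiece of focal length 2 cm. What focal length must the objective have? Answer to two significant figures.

72 cm

|M| = f_obj/|f_eye|, so f_obj = |M| x |f_eye| = 36.0 x 2 = 72.000 cm.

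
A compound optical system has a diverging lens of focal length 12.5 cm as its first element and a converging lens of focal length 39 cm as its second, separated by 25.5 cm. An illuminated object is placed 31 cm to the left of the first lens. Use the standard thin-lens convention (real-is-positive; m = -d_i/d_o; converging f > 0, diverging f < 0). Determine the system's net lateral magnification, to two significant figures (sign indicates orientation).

First lens: d_i1 = 1/(1/(-12.5) - 1/31) = -8.908 cm.
m_1 = -(-8.908)/31 = 0.2874.
With d_i1 < 0 the first image is virtual and lies on the object side; the object distance for lens 2 is d_o2 = 25.5 - (-8.908) = 34.408 cm.
Second lens: d_i2 = 1/(1/39 - 1/(34.408)) = -292.232 cm.
m_2 = -(-292.232)/(34.408) = 8.4931.
The system's lateral magnification is m_1 m_2 = (0.2874)(8.4931) = 2.4406.

2.4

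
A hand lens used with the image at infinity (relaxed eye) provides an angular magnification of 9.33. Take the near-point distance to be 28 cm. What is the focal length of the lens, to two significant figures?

3.0 cm

For the image at infinity, M = D/f.
f = D/M = 28/9.33 = 3.001 cm.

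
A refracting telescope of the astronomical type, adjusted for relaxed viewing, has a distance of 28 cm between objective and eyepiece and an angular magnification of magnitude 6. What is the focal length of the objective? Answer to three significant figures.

24.0 cm

In normal adjustment the tube length equals f_obj + f_eye and |M| = f_obj/f_eye.
So f_obj = 6 f_eye and 6 f_eye + f_eye = 28 cm, giving f_eye = 28/7 = 4.000 cm and f_obj = 24.000 cm.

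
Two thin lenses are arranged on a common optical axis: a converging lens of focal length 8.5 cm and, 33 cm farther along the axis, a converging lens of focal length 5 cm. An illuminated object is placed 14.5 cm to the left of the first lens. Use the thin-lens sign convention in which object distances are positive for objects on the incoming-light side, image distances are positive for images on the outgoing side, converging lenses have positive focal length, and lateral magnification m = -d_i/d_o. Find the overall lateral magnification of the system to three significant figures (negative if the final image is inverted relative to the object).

0.950

Applying the thin-lens equation to the first lens, 1/8.5 = 1/14.5 + 1/d_i1, which gives d_i1 = 20.542 cm.
Its lateral magnification is m_1 = -d_i1/d_o1 = -(20.542)/14.5 = -1.4167.
That image sits 12.458 cm in front of the second lens, so d_o2 = 12.458 cm.
Applying the thin-lens equation again with f_2 = 5 cm and d_o2 = 12.458 cm gives d_i2 = 8.352 cm.
m_2 = -(8.352)/(12.458) = -0.6704.
Total m = m_1 x m_2 = (-1.4167)(-0.6704) = 0.9497.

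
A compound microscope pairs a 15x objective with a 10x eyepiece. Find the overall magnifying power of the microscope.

150

The overall magnification of a compound microscope is the product of the objective and eyepiece magnifications:
M = M_obj x M_eye = 15 x 10 = 150.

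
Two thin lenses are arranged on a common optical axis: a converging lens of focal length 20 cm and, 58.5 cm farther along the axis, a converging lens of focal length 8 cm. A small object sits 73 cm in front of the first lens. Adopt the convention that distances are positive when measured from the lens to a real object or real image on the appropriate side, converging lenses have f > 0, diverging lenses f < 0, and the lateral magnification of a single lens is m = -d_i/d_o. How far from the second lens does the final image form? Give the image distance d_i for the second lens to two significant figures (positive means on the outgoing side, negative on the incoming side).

11 cm

First lens: d_i1 = 1/(1/20 - 1/73) = 27.547 cm.
Object distance for lens 2: d_o2 = 58.5 - 27.547 = 30.953 cm.
Second lens: d_i2 = 1/(1/8 - 1/(30.953)) = 10.788 cm.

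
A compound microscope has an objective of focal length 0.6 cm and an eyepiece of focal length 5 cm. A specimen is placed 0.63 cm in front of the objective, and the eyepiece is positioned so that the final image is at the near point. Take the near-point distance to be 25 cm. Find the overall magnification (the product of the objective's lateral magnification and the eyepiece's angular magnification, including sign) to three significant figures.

-120

Objective: 1/d_i = 1/f_obj - 1/d_o = 1/0.6 - 1/0.63 = 0.07937 cm^-1, so d_i = 12.600 cm.
m_obj = -d_i/d_o = -12.600/0.63 = -20.000.
Eyepiece angular magnification (image at near point): M_eye = 1 + D/f_e = 1 + 25/5 = 6.000.
Overall M = m_obj x M_eye = (-20.000)(6.000) = -120.00.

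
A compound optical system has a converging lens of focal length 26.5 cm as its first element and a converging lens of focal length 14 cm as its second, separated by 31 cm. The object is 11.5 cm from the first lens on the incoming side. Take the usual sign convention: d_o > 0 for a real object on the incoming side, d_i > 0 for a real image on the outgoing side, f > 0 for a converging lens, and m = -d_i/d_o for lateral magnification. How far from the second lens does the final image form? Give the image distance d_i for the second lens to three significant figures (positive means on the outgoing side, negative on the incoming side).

19.3 cm

Applying the thin-lens equation to the first lens, 1/26.5 = 1/11.5 + 1/d_i1, which gives d_i1 = -20.317 cm.
With d_i1 < 0 the first image is virtual and lies on the object side; the object distance for lens 2 is d_o2 = 31 - (-20.317) = 51.317 cm.
Applying the thin-lens equation again with f_2 = 14 cm and d_o2 = 51.317 cm gives d_i2 = 19.252 cm.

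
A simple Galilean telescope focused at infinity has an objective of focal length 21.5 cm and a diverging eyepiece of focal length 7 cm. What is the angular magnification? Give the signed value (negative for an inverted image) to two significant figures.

3.1

M = -f_obj/f_eye = -21.5/(-7) = 3.071.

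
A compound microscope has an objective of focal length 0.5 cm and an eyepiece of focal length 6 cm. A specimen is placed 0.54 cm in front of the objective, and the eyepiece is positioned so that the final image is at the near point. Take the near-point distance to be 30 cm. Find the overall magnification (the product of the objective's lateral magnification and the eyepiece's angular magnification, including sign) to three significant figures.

Objective: 1/d_i = 1/f_obj - 1/d_o = 1/0.5 - 1/0.54 = 0.14815 cm^-1, so d_i = 6.750 cm.
m_obj = -d_i/d_o = -6.750/0.54 = -12.500.
Eyepiece angular magnification (image at near point): M_eye = 1 + D/f_e = 1 + 30/6 = 6.000.
Overall M = m_obj x M_eye = (-12.500)(6.000) = -75.00.

-75.0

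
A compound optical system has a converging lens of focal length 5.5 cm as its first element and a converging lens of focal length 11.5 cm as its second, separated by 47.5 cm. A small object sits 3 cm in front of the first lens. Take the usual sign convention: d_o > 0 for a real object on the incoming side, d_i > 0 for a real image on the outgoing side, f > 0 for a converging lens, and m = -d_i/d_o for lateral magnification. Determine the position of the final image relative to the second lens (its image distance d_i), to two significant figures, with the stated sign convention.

Lens 1: 1/d_i1 = 1/f_1 - 1/d_o1 = 1/5.5 - 1/3 = -0.15152 cm^-1, so d_i1 = -6.600 cm.
With d_i1 < 0 the first image is virtual and lies on the object side; the object distance for lens 2 is d_o2 = 47.5 - (-6.600) = 54.100 cm.
Lens 2: 1/d_i2 = 1/f_2 - 1/d_o2 = 1/11.5 - 1/(54.100) = 0.06847 cm^-1, so d_i2 = 14.604 cm.

15 cm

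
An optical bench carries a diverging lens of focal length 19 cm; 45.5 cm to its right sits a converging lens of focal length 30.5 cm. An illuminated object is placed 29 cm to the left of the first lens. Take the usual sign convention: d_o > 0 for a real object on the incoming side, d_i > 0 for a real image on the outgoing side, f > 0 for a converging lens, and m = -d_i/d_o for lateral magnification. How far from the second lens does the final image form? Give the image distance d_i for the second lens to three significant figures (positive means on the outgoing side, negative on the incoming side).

First lens: d_i1 = 1/(1/(-19) - 1/29) = -11.479 cm.
With d_i1 < 0 the first image is virtual and lies on the object side; the object distance for lens 2 is d_o2 = 45.5 - (-11.479) = 56.979 cm.
Second lens: d_i2 = 1/(1/30.5 - 1/(56.979)) = 65.631 cm.

65.6 cm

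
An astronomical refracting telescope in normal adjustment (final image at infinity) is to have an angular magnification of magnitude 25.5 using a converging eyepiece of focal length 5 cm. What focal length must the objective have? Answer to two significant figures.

|M| = f_obj/|f_eye|, so f_obj = |M| x |f_eye| = 25.5 x 5 = 127.500 cm.

130 cm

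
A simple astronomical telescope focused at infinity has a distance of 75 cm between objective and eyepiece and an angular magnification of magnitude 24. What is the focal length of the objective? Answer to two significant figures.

In normal adjustment the tube length equals f_obj + f_eye and |M| = f_obj/f_eye.
So f_obj = 24 f_eye and 24 f_eye + f_eye = 75 cm, giving f_eye = 75/25 = 3.000 cm and f_obj = 72.000 cm.

72 cm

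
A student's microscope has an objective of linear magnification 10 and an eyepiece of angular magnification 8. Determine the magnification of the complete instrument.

80

The overall magnification of a compound microscope is the product of the objective and eyepiece magnifications:
M = M_obj x M_eye = 10 x 8 = 80.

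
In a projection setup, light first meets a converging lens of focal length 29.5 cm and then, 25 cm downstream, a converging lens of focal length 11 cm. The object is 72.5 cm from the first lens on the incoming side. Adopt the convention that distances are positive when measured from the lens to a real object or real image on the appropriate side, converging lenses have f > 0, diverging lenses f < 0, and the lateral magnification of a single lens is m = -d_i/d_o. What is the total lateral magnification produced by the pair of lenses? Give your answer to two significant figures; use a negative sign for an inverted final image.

Applying the thin-lens equation to the first lens, 1/29.5 = 1/72.5 + 1/d_i1, which gives d_i1 = 49.738 cm.
Its lateral magnification is m_1 = -d_i1/d_o1 = -(49.738)/72.5 = -0.6860.
Since 49.738 cm > 25 cm, the first image lies past the second lens and serves as a virtual object: d_o2 = L - d_i1 = -24.738 cm.
Applying the thin-lens equation again with f_2 = 11 cm and d_o2 = -24.738 cm gives d_i2 = 7.614 cm.
m_2 = -(7.614)/(-24.738) = 0.3078.
Overall magnification: m = m_1 m_2 = -0.2112.

-0.21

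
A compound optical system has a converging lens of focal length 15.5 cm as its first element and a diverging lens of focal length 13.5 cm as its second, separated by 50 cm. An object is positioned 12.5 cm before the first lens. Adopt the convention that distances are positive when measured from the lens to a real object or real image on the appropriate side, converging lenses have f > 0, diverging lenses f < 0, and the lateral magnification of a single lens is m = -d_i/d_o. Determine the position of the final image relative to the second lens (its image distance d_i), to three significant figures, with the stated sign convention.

Applying the thin-lens equation to the first lens, 1/15.5 = 1/12.5 + 1/d_i1, which gives d_i1 = -64.583 cm.
With d_i1 < 0 the first image is virtual and lies on the object side; the object distance for lens 2 is d_o2 = 50 - (-64.583) = 114.583 cm.
Applying the thin-lens equation again with f_2 = -13.5 cm and d_o2 = 114.583 cm gives d_i2 = -12.077 cm.

-12.1 cm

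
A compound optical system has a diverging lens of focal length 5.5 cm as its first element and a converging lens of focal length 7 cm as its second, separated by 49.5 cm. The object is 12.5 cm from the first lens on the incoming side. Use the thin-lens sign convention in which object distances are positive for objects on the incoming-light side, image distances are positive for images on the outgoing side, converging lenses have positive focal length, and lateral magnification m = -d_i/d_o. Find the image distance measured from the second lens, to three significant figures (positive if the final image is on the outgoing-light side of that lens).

Lens 1: 1/d_i1 = 1/f_1 - 1/d_o1 = 1/(-5.5) - 1/12.5 = -0.26182 cm^-1, so d_i1 = -3.819 cm.
The intermediate image is virtual, 3.819 cm to the left of lens 1, so d_o2 = L - d_i1 = 49.5 - (-3.819) = 53.319 cm.
Lens 2: 1/d_i2 = 1/f_2 - 1/d_o2 = 1/7 - 1/(53.319) = 0.12410 cm^-1, so d_i2 = 8.058 cm.

8.06 cm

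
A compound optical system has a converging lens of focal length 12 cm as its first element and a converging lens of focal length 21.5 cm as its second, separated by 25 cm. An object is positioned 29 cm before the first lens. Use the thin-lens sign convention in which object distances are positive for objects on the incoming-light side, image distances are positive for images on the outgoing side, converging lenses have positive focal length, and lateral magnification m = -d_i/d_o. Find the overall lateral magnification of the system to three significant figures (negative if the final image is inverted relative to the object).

Applying the thin-lens equation to the first lens, 1/12 = 1/29 + 1/d_i1, which gives d_i1 = 20.471 cm.
Its lateral magnification is m_1 = -d_i1/d_o1 = -(20.471)/29 = -0.7059.
That image sits 4.529 cm in front of the second lens, so d_o2 = 4.529 cm.
Applying the thin-lens equation again with f_2 = 21.5 cm and d_o2 = 4.529 cm gives d_i2 = -5.738 cm.
m_2 = -(-5.738)/(4.529) = 1.2669.
Overall magnification: m = m_1 m_2 = -0.8943.

-0.894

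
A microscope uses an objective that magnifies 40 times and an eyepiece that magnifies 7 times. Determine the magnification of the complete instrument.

280

The overall magnification of a compound microscope is the product of the objective and eyepiece magnifications:
M = M_obj x M_eye = 40 x 7 = 280.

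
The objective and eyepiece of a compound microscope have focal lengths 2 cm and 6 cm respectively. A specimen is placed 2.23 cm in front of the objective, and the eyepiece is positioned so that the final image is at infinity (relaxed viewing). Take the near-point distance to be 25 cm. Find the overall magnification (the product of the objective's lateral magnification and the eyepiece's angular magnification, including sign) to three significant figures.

-36.2

Objective: 1/d_i = 1/f_obj - 1/d_o = 1/2 - 1/2.23 = 0.05157 cm^-1, so d_i = 19.391 cm.
m_obj = -d_i/d_o = -19.391/2.23 = -8.696.
Eyepiece angular magnification (image at infinity): M_eye = D/f_e = 25/6 = 4.167.
Overall M = m_obj x M_eye = (-8.696)(4.167) = -36.23.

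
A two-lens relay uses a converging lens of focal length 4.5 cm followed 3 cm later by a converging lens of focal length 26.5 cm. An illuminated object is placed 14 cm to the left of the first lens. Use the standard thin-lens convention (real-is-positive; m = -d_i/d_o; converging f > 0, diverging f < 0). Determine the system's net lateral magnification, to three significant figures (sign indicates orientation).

-0.417

First lens: d_i1 = 1/(1/4.5 - 1/14) = 6.632 cm.
m_1 = -(6.632)/14 = -0.4737.
This image would form 6.632 cm past lens 1, i.e. 3.632 cm beyond lens 2, so it is a virtual object for lens 2: d_o2 = 3 - 6.632 = -3.632 cm.
Second lens: d_i2 = 1/(1/26.5 - 1/(-3.632)) = 3.194 cm.
m_2 = -(3.194)/(-3.632) = 0.8795.
Overall magnification: m = m_1 m_2 = -0.4166.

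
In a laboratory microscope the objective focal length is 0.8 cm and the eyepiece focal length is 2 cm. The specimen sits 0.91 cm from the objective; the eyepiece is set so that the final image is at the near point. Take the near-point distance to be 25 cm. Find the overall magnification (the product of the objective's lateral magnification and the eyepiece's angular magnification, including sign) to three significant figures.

Objective: 1/d_i = 1/f_obj - 1/d_o = 1/0.8 - 1/0.91 = 0.15110 cm^-1, so d_i = 6.618 cm.
m_obj = -d_i/d_o = -6.618/0.91 = -7.273.
Eyepiece angular magnification (image at near point): M_eye = 1 + D/f_e = 1 + 25/2 = 13.500.
Overall M = m_obj x M_eye = (-7.273)(13.500) = -98.18.

-98.2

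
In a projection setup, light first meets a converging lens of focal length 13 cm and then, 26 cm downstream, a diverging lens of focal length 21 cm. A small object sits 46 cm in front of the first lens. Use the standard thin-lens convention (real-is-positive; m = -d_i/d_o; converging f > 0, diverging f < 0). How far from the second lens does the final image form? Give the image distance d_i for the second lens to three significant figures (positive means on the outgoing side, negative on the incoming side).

-5.73 cm

Lens 1: 1/d_i1 = 1/f_1 - 1/d_o1 = 1/13 - 1/46 = 0.05518 cm^-1, so d_i1 = 18.121 cm.
Object distance for lens 2: d_o2 = 26 - 18.121 = 7.879 cm.
Lens 2: 1/d_i2 = 1/f_2 - 1/d_o2 = 1/(-21) - 1/(7.879) = -0.17454 cm^-1, so d_i2 = -5.729 cm.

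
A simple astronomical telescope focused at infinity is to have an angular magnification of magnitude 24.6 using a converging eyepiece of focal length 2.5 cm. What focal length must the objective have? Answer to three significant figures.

|M| = f_obj/|f_eye|, so f_obj = |M| x |f_eye| = 24.6 x 2.5 = 61.500 cm.

61.5 cm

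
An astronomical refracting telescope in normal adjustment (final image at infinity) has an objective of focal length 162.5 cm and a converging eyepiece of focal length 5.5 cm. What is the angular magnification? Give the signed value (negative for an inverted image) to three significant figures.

-29.5

M = -f_obj/f_eye = -162.5/(5.5) = -29.545.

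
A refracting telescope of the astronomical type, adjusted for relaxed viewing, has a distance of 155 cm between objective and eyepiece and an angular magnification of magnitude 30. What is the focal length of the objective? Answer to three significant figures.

In normal adjustment the tube length equals f_obj + f_eye and |M| = f_obj/f_eye.
So f_obj = 30 f_eye and 30 f_eye + f_eye = 155 cm, giving f_eye = 155/31 = 5.000 cm and f_obj = 150.000 cm.

150 cm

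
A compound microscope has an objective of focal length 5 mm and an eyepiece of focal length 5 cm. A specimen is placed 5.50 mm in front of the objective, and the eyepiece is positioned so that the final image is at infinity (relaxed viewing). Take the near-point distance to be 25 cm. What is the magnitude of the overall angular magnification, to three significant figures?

50.0

Convert to cm: f_obj = 5 mm = 0.5 cm; d_o = 5.50 mm = 0.55 cm.
Objective: 1/d_i = 1/f_obj - 1/d_o = 1/0.5 - 1/0.55 = 0.18182 cm^-1, so d_i = 5.500 cm.
m_obj = -d_i/d_o = -5.500/0.55 = -10.000.
Eyepiece angular magnification (image at infinity): M_eye = D/f_e = 25/5 = 5.000.
Overall M = m_obj x M_eye = (-10.000)(5.000) = -50.00.
|M| = 50.00.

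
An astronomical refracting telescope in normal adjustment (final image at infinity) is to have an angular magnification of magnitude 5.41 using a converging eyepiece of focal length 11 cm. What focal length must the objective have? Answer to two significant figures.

|M| = f_obj/|f_eye|, so f_obj = |M| x |f_eye| = 5.41 x 11 = 59.510 cm.

60 cm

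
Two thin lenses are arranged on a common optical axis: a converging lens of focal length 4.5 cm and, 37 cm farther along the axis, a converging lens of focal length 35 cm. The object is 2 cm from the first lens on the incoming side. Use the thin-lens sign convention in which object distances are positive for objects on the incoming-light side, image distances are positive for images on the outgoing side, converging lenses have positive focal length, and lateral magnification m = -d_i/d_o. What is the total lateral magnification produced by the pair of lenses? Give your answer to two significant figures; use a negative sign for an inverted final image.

Lens 1: 1/d_i1 = 1/f_1 - 1/d_o1 = 1/4.5 - 1/2 = -0.27778 cm^-1, so d_i1 = -3.600 cm.
m_1 = -(-3.600)/2 = 1.8000.
With d_i1 < 0 the first image is virtual and lies on the object side; the object distance for lens 2 is d_o2 = 37 - (-3.600) = 40.600 cm.
Lens 2: 1/d_i2 = 1/f_2 - 1/d_o2 = 1/35 - 1/(40.600) = 0.00394 cm^-1, so d_i2 = 253.750 cm.
m_2 = -(253.750)/(40.600) = -6.2500.
The system's lateral magnification is m_1 m_2 = (1.8000)(-6.2500) = -11.2500.

-11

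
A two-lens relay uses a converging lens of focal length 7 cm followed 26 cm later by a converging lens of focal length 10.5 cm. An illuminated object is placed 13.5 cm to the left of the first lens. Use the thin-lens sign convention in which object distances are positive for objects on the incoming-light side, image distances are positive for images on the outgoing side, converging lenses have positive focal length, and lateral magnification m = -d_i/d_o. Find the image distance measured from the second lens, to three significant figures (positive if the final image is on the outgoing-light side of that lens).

Applying the thin-lens equation to the first lens, 1/7 = 1/13.5 + 1/d_i1, which gives d_i1 = 14.538 cm.
Object distance for lens 2: d_o2 = 26 - 14.538 = 11.462 cm.
Applying the thin-lens equation again with f_2 = 10.5 cm and d_o2 = 11.462 cm gives d_i2 = 125.160 cm.

125 cm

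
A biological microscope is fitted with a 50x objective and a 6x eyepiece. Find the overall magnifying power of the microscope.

300

The overall magnification of a compound microscope is the product of the objective and eyepiece magnifications:
M = M_obj x M_eye = 50 x 6 = 300.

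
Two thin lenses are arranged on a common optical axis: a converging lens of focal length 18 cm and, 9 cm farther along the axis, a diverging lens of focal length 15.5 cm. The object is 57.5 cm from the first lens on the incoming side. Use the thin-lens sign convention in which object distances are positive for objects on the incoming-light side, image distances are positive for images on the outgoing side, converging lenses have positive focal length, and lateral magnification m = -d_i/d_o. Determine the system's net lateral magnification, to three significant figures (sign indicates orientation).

First lens: d_i1 = 1/(1/18 - 1/57.5) = 26.203 cm.
m_1 = -(26.203)/57.5 = -0.4557.
Since 26.203 cm > 9 cm, the first image lies past the second lens and serves as a virtual object: d_o2 = L - d_i1 = -17.203 cm.
Second lens: d_i2 = 1/(1/(-15.5) - 1/(-17.203)) = -156.613 cm.
m_2 = -(-156.613)/(-17.203) = -9.1041.
Total m = m_1 x m_2 = (-0.4557)(-9.1041) = 4.1487.

4.15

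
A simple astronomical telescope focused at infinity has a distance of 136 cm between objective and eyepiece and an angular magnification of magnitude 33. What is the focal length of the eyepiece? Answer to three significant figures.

In normal adjustment the tube length equals f_obj + f_eye and |M| = f_obj/f_eye.
So f_obj = 33 f_eye and 33 f_eye + f_eye = 136 cm, giving f_eye = 136/34 = 4.000 cm and f_obj = 132.000 cm.

4.00 cm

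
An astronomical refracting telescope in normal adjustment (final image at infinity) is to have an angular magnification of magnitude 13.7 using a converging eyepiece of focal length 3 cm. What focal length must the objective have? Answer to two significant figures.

41 cm

|M| = f_obj/|f_eye|, so f_obj = |M| x |f_eye| = 13.7 x 3 = 41.100 cm.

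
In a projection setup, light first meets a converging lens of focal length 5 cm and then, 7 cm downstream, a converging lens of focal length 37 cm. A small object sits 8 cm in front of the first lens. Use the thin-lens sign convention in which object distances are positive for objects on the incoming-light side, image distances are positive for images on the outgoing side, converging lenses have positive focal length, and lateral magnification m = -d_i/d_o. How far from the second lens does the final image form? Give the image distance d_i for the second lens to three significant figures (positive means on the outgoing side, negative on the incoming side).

Applying the thin-lens equation to the first lens, 1/5 = 1/8 + 1/d_i1, which gives d_i1 = 13.333 cm.
This image would form 13.333 cm past lens 1, i.e. 6.333 cm beyond lens 2, so it is a virtual object for lens 2: d_o2 = 7 - 13.333 = -6.333 cm.
Applying the thin-lens equation again with f_2 = 37 cm and d_o2 = -6.333 cm gives d_i2 = 5.408 cm.

5.41 cm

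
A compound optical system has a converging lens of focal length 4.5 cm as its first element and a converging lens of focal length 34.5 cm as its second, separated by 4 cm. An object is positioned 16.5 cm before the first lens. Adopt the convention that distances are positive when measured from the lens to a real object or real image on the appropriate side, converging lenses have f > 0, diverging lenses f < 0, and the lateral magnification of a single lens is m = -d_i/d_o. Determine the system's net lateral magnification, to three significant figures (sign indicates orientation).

-0.353

Lens 1: 1/d_i1 = 1/f_1 - 1/d_o1 = 1/4.5 - 1/16.5 = 0.16162 cm^-1, so d_i1 = 6.188 cm.
m_1 = -(6.188)/16.5 = -0.3750.
This image would form 6.188 cm past lens 1, i.e. 2.188 cm beyond lens 2, so it is a virtual object for lens 2: d_o2 = 4 - 6.188 = -2.188 cm.
Lens 2: 1/d_i2 = 1/f_2 - 1/d_o2 = 1/34.5 - 1/(-2.188) = 0.48613 cm^-1, so d_i2 = 2.057 cm.
m_2 = -(2.057)/(-2.188) = 0.9404.
Total m = m_1 x m_2 = (-0.3750)(0.9404) = -0.3526.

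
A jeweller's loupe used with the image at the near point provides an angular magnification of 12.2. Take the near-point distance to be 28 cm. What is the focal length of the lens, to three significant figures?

2.50 cm

For the image at the near point, M = 1 + D/f.
f = D/(M - 1) = 28/(12.2 - 1) = 2.500 cm.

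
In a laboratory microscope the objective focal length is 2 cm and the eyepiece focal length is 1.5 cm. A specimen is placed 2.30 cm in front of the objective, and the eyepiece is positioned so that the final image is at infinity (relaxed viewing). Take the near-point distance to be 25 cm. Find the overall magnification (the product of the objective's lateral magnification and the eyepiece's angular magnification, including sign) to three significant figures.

Objective: 1/d_i = 1/f_obj - 1/d_o = 1/2 - 1/2.30 = 0.06522 cm^-1, so d_i = 15.333 cm.
m_obj = -d_i/d_o = -15.333/2.30 = -6.667.
Eyepiece angular magnification (image at infinity): M_eye = D/f_e = 25/1.5 = 16.667.
Overall M = m_obj x M_eye = (-6.667)(16.667) = -111.11.

-111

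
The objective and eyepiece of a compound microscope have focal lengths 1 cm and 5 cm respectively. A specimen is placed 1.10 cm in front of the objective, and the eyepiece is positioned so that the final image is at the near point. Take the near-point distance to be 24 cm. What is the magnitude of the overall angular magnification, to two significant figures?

58

Objective: 1/d_i = 1/f_obj - 1/d_o = 1/1 - 1/1.10 = 0.09091 cm^-1, so d_i = 11.000 cm.
m_obj = -d_i/d_o = -11.000/1.10 = -10.000.
Eyepiece angular magnification (image at near point): M_eye = 1 + D/f_e = 1 + 24/5 = 5.800.
Overall M = m_obj x M_eye = (-10.000)(5.800) = -58.00.
|M| = 58.00.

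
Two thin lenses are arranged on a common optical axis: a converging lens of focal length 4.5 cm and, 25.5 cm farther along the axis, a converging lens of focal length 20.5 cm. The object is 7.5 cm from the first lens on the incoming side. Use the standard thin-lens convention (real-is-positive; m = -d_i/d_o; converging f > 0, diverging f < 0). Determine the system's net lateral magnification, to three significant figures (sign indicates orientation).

-4.92

Applying the thin-lens equation to the first lens, 1/4.5 = 1/7.5 + 1/d_i1, which gives d_i1 = 11.250 cm.
Its lateral magnification is m_1 = -d_i1/d_o1 = -(11.250)/7.5 = -1.5000.
That image sits 14.250 cm in front of the second lens, so d_o2 = 14.250 cm.
Applying the thin-lens equation again with f_2 = 20.5 cm and d_o2 = 14.250 cm gives d_i2 = -46.740 cm.
m_2 = -(-46.740)/(14.250) = 3.2800.
Overall magnification: m = m_1 m_2 = -4.9200.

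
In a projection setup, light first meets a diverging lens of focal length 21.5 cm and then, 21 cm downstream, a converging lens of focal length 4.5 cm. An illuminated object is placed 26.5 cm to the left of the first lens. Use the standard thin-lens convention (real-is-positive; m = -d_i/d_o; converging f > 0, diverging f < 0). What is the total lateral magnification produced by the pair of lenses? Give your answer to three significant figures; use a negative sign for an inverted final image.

Lens 1: 1/d_i1 = 1/f_1 - 1/d_o1 = 1/(-21.5) - 1/26.5 = -0.08425 cm^-1, so d_i1 = -11.870 cm.
m_1 = -(-11.870)/26.5 = 0.4479.
With d_i1 < 0 the first image is virtual and lies on the object side; the object distance for lens 2 is d_o2 = 21 - (-11.870) = 32.870 cm.
Lens 2: 1/d_i2 = 1/f_2 - 1/d_o2 = 1/4.5 - 1/(32.870) = 0.19180 cm^-1, so d_i2 = 5.214 cm.
m_2 = -(5.214)/(32.870) = -0.1586.
The system's lateral magnification is m_1 m_2 = (0.4479)(-0.1586) = -0.0710.

-0.0710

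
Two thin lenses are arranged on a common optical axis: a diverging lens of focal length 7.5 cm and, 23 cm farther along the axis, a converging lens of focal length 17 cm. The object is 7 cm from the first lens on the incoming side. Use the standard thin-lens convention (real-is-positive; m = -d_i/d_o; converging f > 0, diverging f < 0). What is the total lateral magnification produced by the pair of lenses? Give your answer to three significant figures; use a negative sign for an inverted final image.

Lens 1: 1/d_i1 = 1/f_1 - 1/d_o1 = 1/(-7.5) - 1/7 = -0.27619 cm^-1, so d_i1 = -3.621 cm.
m_1 = -(-3.621)/7 = 0.5172.
The intermediate image is virtual, 3.621 cm to the left of lens 1, so d_o2 = L - d_i1 = 23 - (-3.621) = 26.621 cm.
Lens 2: 1/d_i2 = 1/f_2 - 1/d_o2 = 1/17 - 1/(26.621) = 0.02126 cm^-1, so d_i2 = 47.039 cm.
m_2 = -(47.039)/(26.621) = -1.7670.
Total m = m_1 x m_2 = (0.5172)(-1.7670) = -0.9140.

-0.914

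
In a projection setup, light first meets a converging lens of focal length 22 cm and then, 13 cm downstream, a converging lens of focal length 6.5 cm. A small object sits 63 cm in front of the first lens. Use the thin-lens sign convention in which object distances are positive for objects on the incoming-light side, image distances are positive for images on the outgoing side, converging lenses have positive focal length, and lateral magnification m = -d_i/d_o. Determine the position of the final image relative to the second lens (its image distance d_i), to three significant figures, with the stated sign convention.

Applying the thin-lens equation to the first lens, 1/22 = 1/63 + 1/d_i1, which gives d_i1 = 33.805 cm.
This image would form 33.805 cm past lens 1, i.e. 20.805 cm beyond lens 2, so it is a virtual object for lens 2: d_o2 = 13 - 33.805 = -20.805 cm.
Applying the thin-lens equation again with f_2 = 6.5 cm and d_o2 = -20.805 cm gives d_i2 = 4.953 cm.

4.95 cm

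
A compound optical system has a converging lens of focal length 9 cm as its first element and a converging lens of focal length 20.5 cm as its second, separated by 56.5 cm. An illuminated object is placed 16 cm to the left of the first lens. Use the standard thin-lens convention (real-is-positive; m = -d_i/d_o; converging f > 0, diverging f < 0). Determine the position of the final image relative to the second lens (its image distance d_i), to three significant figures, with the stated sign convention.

Lens 1: 1/d_i1 = 1/f_1 - 1/d_o1 = 1/9 - 1/16 = 0.04861 cm^-1, so d_i1 = 20.571 cm.
Object distance for lens 2: d_o2 = 56.5 - 20.571 = 35.929 cm.
Lens 2: 1/d_i2 = 1/f_2 - 1/d_o2 = 1/20.5 - 1/(35.929) = 0.02095 cm^-1, so d_i2 = 47.738 cm.

47.7 cm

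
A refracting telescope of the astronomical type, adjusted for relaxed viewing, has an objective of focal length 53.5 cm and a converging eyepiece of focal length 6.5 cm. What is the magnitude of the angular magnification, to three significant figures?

8.23

|M| = f_obj/|f_eye| = 53.5/6.5 = 8.231.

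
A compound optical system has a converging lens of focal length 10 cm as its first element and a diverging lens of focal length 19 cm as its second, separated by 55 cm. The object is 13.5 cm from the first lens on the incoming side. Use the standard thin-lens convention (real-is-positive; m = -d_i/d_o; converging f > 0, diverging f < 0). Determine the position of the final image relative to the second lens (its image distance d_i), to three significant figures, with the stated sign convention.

Lens 1: 1/d_i1 = 1/f_1 - 1/d_o1 = 1/10 - 1/13.5 = 0.02593 cm^-1, so d_i1 = 38.571 cm.
That image sits 16.429 cm in front of the second lens, so d_o2 = 16.429 cm.
Lens 2: 1/d_i2 = 1/f_2 - 1/d_o2 = 1/(-19) - 1/(16.429) = -0.11350 cm^-1, so d_i2 = -8.810 cm.

-8.81 cm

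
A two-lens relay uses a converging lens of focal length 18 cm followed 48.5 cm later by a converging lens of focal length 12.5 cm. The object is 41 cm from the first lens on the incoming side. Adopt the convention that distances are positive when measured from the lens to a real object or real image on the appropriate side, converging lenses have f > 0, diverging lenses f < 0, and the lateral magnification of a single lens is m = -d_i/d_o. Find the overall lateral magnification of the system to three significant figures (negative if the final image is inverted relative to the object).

2.50

Applying the thin-lens equation to the first lens, 1/18 = 1/41 + 1/d_i1, which gives d_i1 = 32.087 cm.
Its lateral magnification is m_1 = -d_i1/d_o1 = -(32.087)/41 = -0.7826.
That image sits 16.413 cm in front of the second lens, so d_o2 = 16.413 cm.
Applying the thin-lens equation again with f_2 = 12.5 cm and d_o2 = 16.413 cm gives d_i2 = 52.431 cm.
m_2 = -(52.431)/(16.413) = -3.1944.
Total m = m_1 x m_2 = (-0.7826)(-3.1944) = 2.5000.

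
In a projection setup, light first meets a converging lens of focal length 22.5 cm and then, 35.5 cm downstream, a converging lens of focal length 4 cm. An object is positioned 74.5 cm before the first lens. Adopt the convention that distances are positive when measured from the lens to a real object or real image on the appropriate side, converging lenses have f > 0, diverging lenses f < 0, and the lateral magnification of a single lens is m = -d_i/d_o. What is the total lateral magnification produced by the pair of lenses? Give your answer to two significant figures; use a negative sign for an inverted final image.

Lens 1: 1/d_i1 = 1/f_1 - 1/d_o1 = 1/22.5 - 1/74.5 = 0.03102 cm^-1, so d_i1 = 32.236 cm.
m_1 = -(32.236)/74.5 = -0.4327.
That image sits 3.264 cm in front of the second lens, so d_o2 = 3.264 cm.
Lens 2: 1/d_i2 = 1/f_2 - 1/d_o2 = 1/4 - 1/(3.264) = -0.05633 cm^-1, so d_i2 = -17.752 cm.
m_2 = -(-17.752)/(3.264) = 5.4379.
The system's lateral magnification is m_1 m_2 = (-0.4327)(5.4379) = -2.3529.

-2.4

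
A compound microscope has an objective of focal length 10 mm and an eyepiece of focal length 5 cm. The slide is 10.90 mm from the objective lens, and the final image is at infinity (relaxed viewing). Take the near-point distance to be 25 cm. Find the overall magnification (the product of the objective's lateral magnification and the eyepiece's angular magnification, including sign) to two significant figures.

Convert to cm: f_obj = 10 mm = 1 cm; d_o = 10.90 mm = 1.09 cm.
Objective: 1/d_i = 1/f_obj - 1/d_o = 1/1 - 1/1.09 = 0.08257 cm^-1, so d_i = 12.111 cm.
m_obj = -d_i/d_o = -12.111/1.09 = -11.111.
Eyepiece angular magnification (image at infinity): M_eye = D/f_e = 25/5 = 5.000.
Overall M = m_obj x M_eye = (-11.111)(5.000) = -55.56.

-56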